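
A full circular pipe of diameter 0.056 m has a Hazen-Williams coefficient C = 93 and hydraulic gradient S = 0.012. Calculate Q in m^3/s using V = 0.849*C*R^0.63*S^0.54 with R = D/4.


For a full circular pipe, R = D/4 = 0.056/4 = 0.014 m.
V = 0.849 * 93 * 0.014^0.63 * 0.012^0.54
  = 0.849 * 93 * 0.06793 * 0.091782
  = 0.4923 m/s.
Pipe area A = pi*D^2/4 = pi*0.056^2/4 = 0.0025 m^2.
Q = A * V = 0.0025 * 0.4923 = 0.0012 m^3/s.

0.0012


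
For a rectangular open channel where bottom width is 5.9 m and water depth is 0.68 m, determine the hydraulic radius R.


For a rectangular section:
Flow area A = b * y = 5.9 * 0.68 = 4.01 m^2.
Wetted perimeter P = b + 2y = 5.9 + 2*0.68 = 7.26 m.
Hydraulic radius R = A/P = 4.01 / 7.26 = 0.5526 m.

0.5526


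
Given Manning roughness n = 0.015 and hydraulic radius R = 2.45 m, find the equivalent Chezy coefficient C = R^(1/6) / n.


The Chezy coefficient relates to Manning's n through C = R^(1/6) / n.
R^(1/6) = 2.45^(1/6) = 1.161077.
C = 1.161077 / 0.015 = 77.41 m^(1/2)/s.

77.41


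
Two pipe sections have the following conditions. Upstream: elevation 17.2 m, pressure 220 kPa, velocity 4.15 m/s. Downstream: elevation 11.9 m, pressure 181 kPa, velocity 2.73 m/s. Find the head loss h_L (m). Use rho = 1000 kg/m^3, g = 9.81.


Total head at each section: H = z + p/(rho*g) + V^2/(2g).
H1 = 17.2 + 220*1000/(1000*9.81) + 4.15^2/(2*9.81)
   = 17.2 + 22.426 + 0.8778
   = 40.504 m.
H2 = 11.9 + 181*1000/(1000*9.81) + 2.73^2/(2*9.81)
   = 11.9 + 18.451 + 0.3799
   = 30.73 m.
h_L = H1 - H2 = 40.504 - 30.73 = 9.773 m.

9.773


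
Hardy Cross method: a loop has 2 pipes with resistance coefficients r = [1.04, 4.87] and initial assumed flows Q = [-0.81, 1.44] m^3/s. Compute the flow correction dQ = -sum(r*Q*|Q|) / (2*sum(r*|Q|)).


Numerator terms (r*Q*|Q|): 1.04*-0.81*|-0.81| = -0.6823; 4.87*1.44*|1.44| = 10.0984.
Sum of numerator = 9.4161.
Denominator terms (r*|Q|): 1.04*|-0.81| = 0.8424; 4.87*|1.44| = 7.0128.
2 * sum of denominator = 2 * 7.8552 = 15.7104.
dQ = -9.4161 / 15.7104 = -0.5994 m^3/s.

-0.5994


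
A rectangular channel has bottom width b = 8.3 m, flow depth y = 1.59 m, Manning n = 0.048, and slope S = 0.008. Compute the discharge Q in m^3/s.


For a rectangular channel, the cross-sectional area A = b * y = 8.3 * 1.59 = 13.2 m^2.
The wetted perimeter P = b + 2y = 8.3 + 2*1.59 = 11.48 m.
Hydraulic radius R = A/P = 13.2/11.48 = 1.1496 m.
Velocity V = (1/n)*R^(2/3)*S^(1/2) = (1/0.048)*1.1496^(2/3)*0.008^(1/2) = 2.0448 m/s.
Discharge Q = A * V = 13.2 * 2.0448 = 26.986 m^3/s.

26.986


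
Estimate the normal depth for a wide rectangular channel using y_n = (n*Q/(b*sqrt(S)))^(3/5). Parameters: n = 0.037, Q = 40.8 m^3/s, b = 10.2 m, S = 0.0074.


We use the wide-channel approximation y_n = (n*Q/(b*sqrt(S)))^(3/5).
sqrt(S) = sqrt(0.0074) = 0.086023.
Numerator: n*Q = 0.037 * 40.8 = 1.5096.
Denominator: b*sqrt(S) = 10.2 * 0.086023 = 0.877435.
arg = 1.7205.
y_n = 1.7205^(3/5) = 1.3848 m.

1.3848


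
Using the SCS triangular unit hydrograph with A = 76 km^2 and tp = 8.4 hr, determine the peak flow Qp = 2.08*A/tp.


SCS formula: Qp = 2.08 * A / tp.
Qp = 2.08 * 76 / 8.4
   = 158.08 / 8.4
   = 18.82 m^3/s per cm.

18.82


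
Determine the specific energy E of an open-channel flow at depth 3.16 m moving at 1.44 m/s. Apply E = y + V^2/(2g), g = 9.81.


Specific energy E = y + V^2/(2g).
Velocity head = V^2/(2g) = 1.44^2 / (2*9.81) = 2.0736 / 19.62 = 0.1057 m.
E = 3.16 + 0.1057 = 3.2657 m.

3.2657


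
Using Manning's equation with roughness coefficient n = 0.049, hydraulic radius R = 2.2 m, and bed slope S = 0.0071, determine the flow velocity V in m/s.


Manning's equation gives V = (1/n) * R^(2/3) * S^(1/2).
First, compute R^(2/3) = 2.2^(2/3) = 1.6915.
Next, S^(1/2) = 0.0071^(1/2) = 0.084261.
Then 1/n = 1/0.049 = 20.41.
V = 20.41 * 1.6915 * 0.084261 = 2.9088 m/s.

2.9088


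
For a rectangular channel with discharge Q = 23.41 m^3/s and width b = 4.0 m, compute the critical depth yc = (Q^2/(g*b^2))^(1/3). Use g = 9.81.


Using yc = (Q^2 / (g * b^2))^(1/3):
Q^2 = 23.41^2 = 548.03.
g * b^2 = 9.81 * 4.0^2 = 9.81 * 16.0 = 156.96.
Q^2 / (g*b^2) = 548.03 / 156.96 = 3.4915.
yc = 3.4915^(1/3) = 1.5171 m.

1.5171


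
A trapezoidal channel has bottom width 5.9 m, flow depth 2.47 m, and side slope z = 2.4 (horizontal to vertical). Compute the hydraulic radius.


For a trapezoidal section with side slope z:
A = (b + z*y)*y = (5.9 + 2.4*2.47)*2.47 = 29.215 m^2.
P = b + 2*y*sqrt(1 + z^2) = 5.9 + 2*2.47*sqrt(1 + 2.4^2) = 18.744 m.
R = A/P = 29.215 / 18.744 = 1.5586 m.

1.5586


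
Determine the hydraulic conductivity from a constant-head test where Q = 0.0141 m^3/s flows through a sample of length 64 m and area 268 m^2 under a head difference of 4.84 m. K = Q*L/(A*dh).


From K = Q*L / (A*dh):
Numerator: Q*L = 0.0141 * 64 = 0.9024.
Denominator: A*dh = 268 * 4.84 = 1297.12.
K = 0.9024 / 1297.12 = 0.000696 m/s.

0.000696


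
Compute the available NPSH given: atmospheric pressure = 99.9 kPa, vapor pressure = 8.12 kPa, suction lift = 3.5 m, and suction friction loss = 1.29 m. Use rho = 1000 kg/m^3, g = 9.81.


NPSHa = p_atm/(rho*g) - z_s - hf_s - p_vap/(rho*g).
p_atm/(rho*g) = 99.9*1000 / (1000*9.81) = 10.183 m.
p_vap/(rho*g) = 8.12*1000 / (1000*9.81) = 0.828 m.
NPSHa = 10.183 - 3.5 - 1.29 - 0.828
      = 4.57 m.

4.57


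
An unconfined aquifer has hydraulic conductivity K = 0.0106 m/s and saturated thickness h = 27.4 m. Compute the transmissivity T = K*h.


Transmissivity is defined as T = K * h.
T = 0.0106 * 27.4
  = 0.2904 m^2/s.

0.2904


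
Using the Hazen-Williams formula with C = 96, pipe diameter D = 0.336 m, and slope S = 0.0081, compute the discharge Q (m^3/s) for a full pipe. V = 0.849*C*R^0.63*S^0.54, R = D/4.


For a full circular pipe, R = D/4 = 0.336/4 = 0.084 m.
V = 0.849 * 96 * 0.084^0.63 * 0.0081^0.54
  = 0.849 * 96 * 0.210037 * 0.07423
  = 1.2707 m/s.
Pipe area A = pi*D^2/4 = pi*0.336^2/4 = 0.0887 m^2.
Q = A * V = 0.0887 * 1.2707 = 0.1127 m^3/s.

0.1127


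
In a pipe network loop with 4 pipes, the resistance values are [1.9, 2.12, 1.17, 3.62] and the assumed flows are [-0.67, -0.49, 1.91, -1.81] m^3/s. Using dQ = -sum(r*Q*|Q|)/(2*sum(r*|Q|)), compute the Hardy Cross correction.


Numerator terms (r*Q*|Q|): 1.9*-0.67*|-0.67| = -0.8529; 2.12*-0.49*|-0.49| = -0.509; 1.17*1.91*|1.91| = 4.2683; 3.62*-1.81*|-1.81| = -11.8595.
Sum of numerator = -8.9531.
Denominator terms (r*|Q|): 1.9*|-0.67| = 1.273; 2.12*|-0.49| = 1.0388; 1.17*|1.91| = 2.2347; 3.62*|-1.81| = 6.5522.
2 * sum of denominator = 2 * 11.0987 = 22.1974.
dQ = --8.9531 / 22.1974 = 0.4033 m^3/s.

0.4033


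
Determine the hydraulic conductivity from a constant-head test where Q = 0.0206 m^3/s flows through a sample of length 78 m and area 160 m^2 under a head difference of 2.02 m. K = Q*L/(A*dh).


From K = Q*L / (A*dh):
Numerator: Q*L = 0.0206 * 78 = 1.6068.
Denominator: A*dh = 160 * 2.02 = 323.2.
K = 1.6068 / 323.2 = 0.004972 m/s.

0.004972


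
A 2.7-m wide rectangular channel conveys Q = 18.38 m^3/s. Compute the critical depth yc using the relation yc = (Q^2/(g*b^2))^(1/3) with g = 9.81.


Using yc = (Q^2 / (g * b^2))^(1/3):
Q^2 = 18.38^2 = 337.82.
g * b^2 = 9.81 * 2.7^2 = 9.81 * 7.29 = 71.51.
Q^2 / (g*b^2) = 337.82 / 71.51 = 4.7241.
yc = 4.7241^(1/3) = 1.6779 m.

1.6779


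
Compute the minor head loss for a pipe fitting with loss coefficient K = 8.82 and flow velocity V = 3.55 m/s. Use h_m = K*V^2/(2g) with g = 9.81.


Minor loss formula: h_m = K * V^2/(2g).
V^2 = 3.55^2 = 12.6025.
V^2/(2g) = 12.6025 / 19.62 = 0.6423 m.
h_m = 8.82 * 0.6423 = 5.6653 m.

5.6653


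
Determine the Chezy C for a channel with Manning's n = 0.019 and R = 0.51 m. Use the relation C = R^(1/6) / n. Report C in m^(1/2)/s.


The Chezy coefficient relates to Manning's n through C = R^(1/6) / n.
R^(1/6) = 0.51^(1/6) = 0.893844.
C = 0.893844 / 0.019 = 47.04 m^(1/2)/s.

47.04


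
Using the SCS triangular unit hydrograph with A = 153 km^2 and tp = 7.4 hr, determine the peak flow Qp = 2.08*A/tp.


SCS formula: Qp = 2.08 * A / tp.
Qp = 2.08 * 153 / 7.4
   = 318.24 / 7.4
   = 43.01 m^3/s per cm.

43.01


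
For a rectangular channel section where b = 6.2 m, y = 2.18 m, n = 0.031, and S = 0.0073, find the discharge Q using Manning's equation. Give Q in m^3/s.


For a rectangular channel, the cross-sectional area A = b * y = 6.2 * 2.18 = 13.52 m^2.
The wetted perimeter P = b + 2y = 6.2 + 2*2.18 = 10.56 m.
Hydraulic radius R = A/P = 13.52/10.56 = 1.2799 m.
Velocity V = (1/n)*R^(2/3)*S^(1/2) = (1/0.031)*1.2799^(2/3)*0.0073^(1/2) = 3.249 m/s.
Discharge Q = A * V = 13.52 * 3.249 = 43.914 m^3/s.

43.914


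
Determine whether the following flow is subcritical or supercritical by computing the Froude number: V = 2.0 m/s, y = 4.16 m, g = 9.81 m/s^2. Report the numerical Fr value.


The Froude number is defined as Fr = V / sqrt(g*y).
g*y = 9.81 * 4.16 = 40.8096.
sqrt(g*y) = sqrt(40.8096) = 6.3882.
Fr = 2.0 / 6.3882 = 0.3131.
Since Fr < 1, the flow is subcritical.

0.3131


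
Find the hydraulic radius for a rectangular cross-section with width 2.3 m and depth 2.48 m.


For a rectangular section:
Flow area A = b * y = 2.3 * 2.48 = 5.7 m^2.
Wetted perimeter P = b + 2y = 2.3 + 2*2.48 = 7.26 m.
Hydraulic radius R = A/P = 5.7 / 7.26 = 0.7857 m.

0.7857


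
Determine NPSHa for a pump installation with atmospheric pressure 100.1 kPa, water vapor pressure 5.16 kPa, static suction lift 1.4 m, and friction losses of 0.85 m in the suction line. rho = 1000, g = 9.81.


NPSHa = p_atm/(rho*g) - z_s - hf_s - p_vap/(rho*g).
p_atm/(rho*g) = 100.1*1000 / (1000*9.81) = 10.204 m.
p_vap/(rho*g) = 5.16*1000 / (1000*9.81) = 0.526 m.
NPSHa = 10.204 - 1.4 - 0.85 - 0.526
      = 7.43 m.

7.43


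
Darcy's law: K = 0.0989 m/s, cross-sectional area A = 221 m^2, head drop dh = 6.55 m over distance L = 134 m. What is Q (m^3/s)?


Darcy's law: Q = K * A * i, where i = dh/L.
Hydraulic gradient i = 6.55 / 134 = 0.048881.
Q = 0.0989 * 221 * 0.048881
  = 1.0684 m^3/s.

1.0684


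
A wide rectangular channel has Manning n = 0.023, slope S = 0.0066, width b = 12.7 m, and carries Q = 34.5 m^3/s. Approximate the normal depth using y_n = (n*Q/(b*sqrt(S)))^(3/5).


We use the wide-channel approximation y_n = (n*Q/(b*sqrt(S)))^(3/5).
sqrt(S) = sqrt(0.0066) = 0.08124.
Numerator: n*Q = 0.023 * 34.5 = 0.7935.
Denominator: b*sqrt(S) = 12.7 * 0.08124 = 1.031748.
arg = 0.7691.
y_n = 0.7691^(3/5) = 0.8542 m.

0.8542


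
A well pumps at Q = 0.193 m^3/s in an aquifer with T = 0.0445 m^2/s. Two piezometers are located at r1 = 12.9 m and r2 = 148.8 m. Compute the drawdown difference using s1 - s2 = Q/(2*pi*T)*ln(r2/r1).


Thiem equation: s1 - s2 = Q/(2*pi*T) * ln(r2/r1).
ln(r2/r1) = ln(148.8/12.9) = 2.4454.
Q/(2*pi*T) = 0.193 / (2*pi*0.0445) = 0.193 / 0.2796 = 0.6903.
s1 - s2 = 0.6903 * 2.4454 = 1.688 m.

1.688


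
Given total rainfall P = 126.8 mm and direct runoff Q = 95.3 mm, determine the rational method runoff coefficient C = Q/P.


The runoff coefficient C = runoff depth / rainfall depth.
C = 95.3 / 126.8
  = 0.7516.

0.7516


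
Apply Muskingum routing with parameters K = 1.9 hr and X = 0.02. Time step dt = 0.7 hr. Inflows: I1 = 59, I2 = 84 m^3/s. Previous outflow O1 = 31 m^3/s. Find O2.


Muskingum coefficients:
denom = 2*K*(1-X) + dt = 2*1.9*(1-0.02) + 0.7 = 4.424.
C0 = (dt - 2*K*X)/denom = (0.7 - 2*1.9*0.02)/4.424 = 0.141.
C1 = (dt + 2*K*X)/denom = (0.7 + 2*1.9*0.02)/4.424 = 0.1754.
C2 = (2*K*(1-X) - dt)/denom = 0.6835.
O2 = C0*I2 + C1*I1 + C2*O1
   = 0.141*84 + 0.1754*59 + 0.6835*31
   = 43.39 m^3/s.

43.39


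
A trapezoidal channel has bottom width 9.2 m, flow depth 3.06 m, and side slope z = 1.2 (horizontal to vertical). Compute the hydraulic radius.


For a trapezoidal section with side slope z:
A = (b + z*y)*y = (9.2 + 1.2*3.06)*3.06 = 39.388 m^2.
P = b + 2*y*sqrt(1 + z^2) = 9.2 + 2*3.06*sqrt(1 + 1.2^2) = 18.76 m.
R = A/P = 39.388 / 18.76 = 2.0996 m.

2.0996


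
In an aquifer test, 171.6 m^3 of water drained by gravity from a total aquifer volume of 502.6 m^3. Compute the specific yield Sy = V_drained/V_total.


Specific yield Sy = Volume drained / Total volume.
Sy = 171.6 / 502.6
   = 0.3414.

0.3414


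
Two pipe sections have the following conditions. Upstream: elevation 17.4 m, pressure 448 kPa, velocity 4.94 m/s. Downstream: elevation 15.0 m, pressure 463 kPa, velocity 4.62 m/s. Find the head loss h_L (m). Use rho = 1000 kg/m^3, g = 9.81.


Total head at each section: H = z + p/(rho*g) + V^2/(2g).
H1 = 17.4 + 448*1000/(1000*9.81) + 4.94^2/(2*9.81)
   = 17.4 + 45.668 + 1.2438
   = 64.311 m.
H2 = 15.0 + 463*1000/(1000*9.81) + 4.62^2/(2*9.81)
   = 15.0 + 47.197 + 1.0879
   = 63.285 m.
h_L = H1 - H2 = 64.311 - 63.285 = 1.027 m.

1.027


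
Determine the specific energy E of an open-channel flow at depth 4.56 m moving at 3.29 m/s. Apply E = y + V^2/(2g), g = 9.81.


Specific energy E = y + V^2/(2g).
Velocity head = V^2/(2g) = 3.29^2 / (2*9.81) = 10.8241 / 19.62 = 0.5517 m.
E = 4.56 + 0.5517 = 5.1117 m.

5.1117


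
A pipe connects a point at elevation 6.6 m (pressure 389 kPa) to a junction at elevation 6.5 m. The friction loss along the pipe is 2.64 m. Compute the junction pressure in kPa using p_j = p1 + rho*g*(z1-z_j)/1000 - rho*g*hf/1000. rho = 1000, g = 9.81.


Junction pressure: p_j = p1 + rho*g*(z1 - z_j)/1000 - rho*g*hf/1000.
Elevation term = 1000*9.81*(6.6 - 6.5)/1000 = 0.981 kPa.
Friction term = 1000*9.81*2.64/1000 = 25.898 kPa.
p_j = 389 + 0.981 - 25.898 = 364.08 kPa.

364.08


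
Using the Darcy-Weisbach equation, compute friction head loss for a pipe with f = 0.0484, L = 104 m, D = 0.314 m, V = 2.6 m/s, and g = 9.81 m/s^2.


Darcy-Weisbach equation: h_f = f * (L/D) * V^2/(2g).
f * L/D = 0.0484 * 104/0.314 = 16.0306.
V^2/(2g) = 2.6^2 / (2*9.81) = 6.76 / 19.62 = 0.3445 m.
h_f = 16.0306 * 0.3445 = 5.523 m.

5.523


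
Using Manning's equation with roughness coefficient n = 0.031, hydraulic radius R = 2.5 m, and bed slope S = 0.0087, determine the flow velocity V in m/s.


Manning's equation gives V = (1/n) * R^(2/3) * S^(1/2).
First, compute R^(2/3) = 2.5^(2/3) = 1.842.
Next, S^(1/2) = 0.0087^(1/2) = 0.093274.
Then 1/n = 1/0.031 = 32.26.
V = 32.26 * 1.842 * 0.093274 = 5.5423 m/s.

5.5423


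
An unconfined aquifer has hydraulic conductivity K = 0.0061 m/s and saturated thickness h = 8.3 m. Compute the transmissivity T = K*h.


Transmissivity is defined as T = K * h.
T = 0.0061 * 8.3
  = 0.0506 m^2/s.

0.0506


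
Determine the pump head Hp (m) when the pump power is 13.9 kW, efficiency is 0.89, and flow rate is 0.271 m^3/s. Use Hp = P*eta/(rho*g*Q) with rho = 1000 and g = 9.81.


Pump head formula: Hp = P * eta / (rho * g * Q).
Numerator: P * eta = 13.9 * 1000 * 0.89 = 12371.0 W.
Denominator: rho * g * Q = 1000 * 9.81 * 0.271 = 2658.51.
Hp = 12371.0 / 2658.51 = 4.65 m.

4.65


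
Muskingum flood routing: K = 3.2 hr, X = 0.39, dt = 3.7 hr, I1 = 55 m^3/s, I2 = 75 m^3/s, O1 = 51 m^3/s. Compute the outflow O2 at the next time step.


Muskingum coefficients:
denom = 2*K*(1-X) + dt = 2*3.2*(1-0.39) + 3.7 = 7.604.
C0 = (dt - 2*K*X)/denom = (3.7 - 2*3.2*0.39)/7.604 = 0.1583.
C1 = (dt + 2*K*X)/denom = (3.7 + 2*3.2*0.39)/7.604 = 0.8148.
C2 = (2*K*(1-X) - dt)/denom = 0.0268.
O2 = C0*I2 + C1*I1 + C2*O1
   = 0.1583*75 + 0.8148*55 + 0.0268*51
   = 58.06 m^3/s.

58.06


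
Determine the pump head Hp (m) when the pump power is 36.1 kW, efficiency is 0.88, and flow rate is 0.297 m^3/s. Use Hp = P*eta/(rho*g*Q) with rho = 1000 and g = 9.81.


Pump head formula: Hp = P * eta / (rho * g * Q).
Numerator: P * eta = 36.1 * 1000 * 0.88 = 31768.0 W.
Denominator: rho * g * Q = 1000 * 9.81 * 0.297 = 2913.57.
Hp = 31768.0 / 2913.57 = 10.9 m.

10.9


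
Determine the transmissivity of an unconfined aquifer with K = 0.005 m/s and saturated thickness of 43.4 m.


Transmissivity is defined as T = K * h.
T = 0.005 * 43.4
  = 0.217 m^2/s.

0.217


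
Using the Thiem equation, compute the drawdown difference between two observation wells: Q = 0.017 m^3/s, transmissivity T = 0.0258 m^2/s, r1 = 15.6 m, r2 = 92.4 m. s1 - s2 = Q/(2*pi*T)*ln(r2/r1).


Thiem equation: s1 - s2 = Q/(2*pi*T) * ln(r2/r1).
ln(r2/r1) = ln(92.4/15.6) = 1.7789.
Q/(2*pi*T) = 0.017 / (2*pi*0.0258) = 0.017 / 0.1621 = 0.1049.
s1 - s2 = 0.1049 * 1.7789 = 0.1865 m.

0.1865


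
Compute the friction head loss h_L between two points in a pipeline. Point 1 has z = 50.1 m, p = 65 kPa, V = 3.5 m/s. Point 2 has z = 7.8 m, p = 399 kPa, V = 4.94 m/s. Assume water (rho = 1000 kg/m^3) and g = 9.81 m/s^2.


Total head at each section: H = z + p/(rho*g) + V^2/(2g).
H1 = 50.1 + 65*1000/(1000*9.81) + 3.5^2/(2*9.81)
   = 50.1 + 6.626 + 0.6244
   = 57.35 m.
H2 = 7.8 + 399*1000/(1000*9.81) + 4.94^2/(2*9.81)
   = 7.8 + 40.673 + 1.2438
   = 49.717 m.
h_L = H1 - H2 = 57.35 - 49.717 = 7.634 m.

7.634


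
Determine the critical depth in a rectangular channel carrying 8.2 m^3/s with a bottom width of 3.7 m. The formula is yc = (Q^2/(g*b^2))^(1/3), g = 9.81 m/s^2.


Using yc = (Q^2 / (g * b^2))^(1/3):
Q^2 = 8.2^2 = 67.24.
g * b^2 = 9.81 * 3.7^2 = 9.81 * 13.69 = 134.3.
Q^2 / (g*b^2) = 67.24 / 134.3 = 0.5007.
yc = 0.5007^(1/3) = 0.7941 m.

0.7941


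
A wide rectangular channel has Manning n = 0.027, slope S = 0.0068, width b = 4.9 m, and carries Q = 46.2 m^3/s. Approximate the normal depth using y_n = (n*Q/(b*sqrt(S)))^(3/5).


We use the wide-channel approximation y_n = (n*Q/(b*sqrt(S)))^(3/5).
sqrt(S) = sqrt(0.0068) = 0.082462.
Numerator: n*Q = 0.027 * 46.2 = 1.2474.
Denominator: b*sqrt(S) = 4.9 * 0.082462 = 0.404064.
arg = 3.0871.
y_n = 3.0871^(3/5) = 1.9667 m.

1.9667


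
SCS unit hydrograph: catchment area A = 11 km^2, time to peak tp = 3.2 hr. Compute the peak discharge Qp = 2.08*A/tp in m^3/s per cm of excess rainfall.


SCS formula: Qp = 2.08 * A / tp.
Qp = 2.08 * 11 / 3.2
   = 22.88 / 3.2
   = 7.15 m^3/s per cm.

7.15


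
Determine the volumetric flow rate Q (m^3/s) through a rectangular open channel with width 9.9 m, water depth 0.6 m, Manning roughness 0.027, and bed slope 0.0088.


For a rectangular channel, the cross-sectional area A = b * y = 9.9 * 0.6 = 5.94 m^2.
The wetted perimeter P = b + 2y = 9.9 + 2*0.6 = 11.1 m.
Hydraulic radius R = A/P = 5.94/11.1 = 0.5351 m.
Velocity V = (1/n)*R^(2/3)*S^(1/2) = (1/0.027)*0.5351^(2/3)*0.0088^(1/2) = 2.2901 m/s.
Discharge Q = A * V = 5.94 * 2.2901 = 13.603 m^3/s.

13.603


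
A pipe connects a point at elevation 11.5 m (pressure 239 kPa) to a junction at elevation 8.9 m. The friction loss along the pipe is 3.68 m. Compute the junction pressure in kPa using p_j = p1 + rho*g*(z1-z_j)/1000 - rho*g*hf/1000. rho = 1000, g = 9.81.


Junction pressure: p_j = p1 + rho*g*(z1 - z_j)/1000 - rho*g*hf/1000.
Elevation term = 1000*9.81*(11.5 - 8.9)/1000 = 25.506 kPa.
Friction term = 1000*9.81*3.68/1000 = 36.101 kPa.
p_j = 239 + 25.506 - 36.101 = 228.41 kPa.

228.41


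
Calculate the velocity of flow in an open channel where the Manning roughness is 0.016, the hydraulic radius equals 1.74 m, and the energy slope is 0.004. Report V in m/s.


Manning's equation gives V = (1/n) * R^(2/3) * S^(1/2).
First, compute R^(2/3) = 1.74^(2/3) = 1.4467.
Next, S^(1/2) = 0.004^(1/2) = 0.063246.
Then 1/n = 1/0.016 = 62.5.
V = 62.5 * 1.4467 * 0.063246 = 5.7184 m/s.

5.7184


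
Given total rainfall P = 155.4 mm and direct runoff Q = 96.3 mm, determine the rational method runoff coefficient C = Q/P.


The runoff coefficient C = runoff depth / rainfall depth.
C = 96.3 / 155.4
  = 0.6197.

0.6197


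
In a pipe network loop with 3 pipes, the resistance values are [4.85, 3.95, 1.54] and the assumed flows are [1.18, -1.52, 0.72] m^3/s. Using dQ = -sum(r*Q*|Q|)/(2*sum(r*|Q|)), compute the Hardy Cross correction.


Numerator terms (r*Q*|Q|): 4.85*1.18*|1.18| = 6.7531; 3.95*-1.52*|-1.52| = -9.1261; 1.54*0.72*|0.72| = 0.7983.
Sum of numerator = -1.5746.
Denominator terms (r*|Q|): 4.85*|1.18| = 5.723; 3.95*|-1.52| = 6.004; 1.54*|0.72| = 1.1088.
2 * sum of denominator = 2 * 12.8358 = 25.6716.
dQ = --1.5746 / 25.6716 = 0.0613 m^3/s.

0.0613


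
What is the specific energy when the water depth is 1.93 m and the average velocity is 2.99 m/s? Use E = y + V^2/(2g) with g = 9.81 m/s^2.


Specific energy E = y + V^2/(2g).
Velocity head = V^2/(2g) = 2.99^2 / (2*9.81) = 8.9401 / 19.62 = 0.4557 m.
E = 1.93 + 0.4557 = 2.3857 m.

2.3857


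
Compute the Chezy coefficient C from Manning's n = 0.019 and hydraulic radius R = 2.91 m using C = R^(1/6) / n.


The Chezy coefficient relates to Manning's n through C = R^(1/6) / n.
R^(1/6) = 2.91^(1/6) = 1.194856.
C = 1.194856 / 0.019 = 62.89 m^(1/2)/s.

62.89


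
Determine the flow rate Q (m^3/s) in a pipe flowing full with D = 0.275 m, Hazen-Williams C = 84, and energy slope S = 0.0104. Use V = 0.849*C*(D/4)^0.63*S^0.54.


For a full circular pipe, R = D/4 = 0.275/4 = 0.0688 m.
V = 0.849 * 84 * 0.0688^0.63 * 0.0104^0.54
  = 0.849 * 84 * 0.185132 * 0.084957
  = 1.1217 m/s.
Pipe area A = pi*D^2/4 = pi*0.275^2/4 = 0.0594 m^2.
Q = A * V = 0.0594 * 1.1217 = 0.0666 m^3/s.

0.0666


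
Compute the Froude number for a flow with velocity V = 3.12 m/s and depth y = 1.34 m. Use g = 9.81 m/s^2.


The Froude number is defined as Fr = V / sqrt(g*y).
g*y = 9.81 * 1.34 = 13.1454.
sqrt(g*y) = sqrt(13.1454) = 3.6257.
Fr = 3.12 / 3.6257 = 0.8605.

0.8605


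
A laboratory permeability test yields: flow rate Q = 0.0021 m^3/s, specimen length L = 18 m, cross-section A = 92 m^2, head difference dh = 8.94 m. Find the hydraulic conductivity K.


From K = Q*L / (A*dh):
Numerator: Q*L = 0.0021 * 18 = 0.0378.
Denominator: A*dh = 92 * 8.94 = 822.48.
K = 0.0378 / 822.48 = 4.6e-05 m/s.

4.6e-05


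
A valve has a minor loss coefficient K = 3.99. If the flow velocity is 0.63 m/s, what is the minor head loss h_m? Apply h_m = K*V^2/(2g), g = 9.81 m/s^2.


Minor loss formula: h_m = K * V^2/(2g).
V^2 = 0.63^2 = 0.3969.
V^2/(2g) = 0.3969 / 19.62 = 0.0202 m.
h_m = 3.99 * 0.0202 = 0.0807 m.

0.0807


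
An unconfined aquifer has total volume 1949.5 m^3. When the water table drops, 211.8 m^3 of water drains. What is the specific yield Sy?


Specific yield Sy = Volume drained / Total volume.
Sy = 211.8 / 1949.5
   = 0.1086.

0.1086


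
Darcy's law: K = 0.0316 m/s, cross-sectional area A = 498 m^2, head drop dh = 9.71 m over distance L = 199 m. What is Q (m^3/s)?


Darcy's law: Q = K * A * i, where i = dh/L.
Hydraulic gradient i = 9.71 / 199 = 0.048794.
Q = 0.0316 * 498 * 0.048794
  = 0.7679 m^3/s.

0.7679


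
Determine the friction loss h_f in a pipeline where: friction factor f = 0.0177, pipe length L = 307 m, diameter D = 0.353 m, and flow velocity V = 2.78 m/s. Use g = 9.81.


Darcy-Weisbach equation: h_f = f * (L/D) * V^2/(2g).
f * L/D = 0.0177 * 307/0.353 = 15.3935.
V^2/(2g) = 2.78^2 / (2*9.81) = 7.7284 / 19.62 = 0.3939 m.
h_f = 15.3935 * 0.3939 = 6.064 m.

6.064


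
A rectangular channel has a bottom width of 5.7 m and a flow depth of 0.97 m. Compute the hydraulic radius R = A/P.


For a rectangular section:
Flow area A = b * y = 5.7 * 0.97 = 5.53 m^2.
Wetted perimeter P = b + 2y = 5.7 + 2*0.97 = 7.64 m.
Hydraulic radius R = A/P = 5.53 / 7.64 = 0.7237 m.

0.7237


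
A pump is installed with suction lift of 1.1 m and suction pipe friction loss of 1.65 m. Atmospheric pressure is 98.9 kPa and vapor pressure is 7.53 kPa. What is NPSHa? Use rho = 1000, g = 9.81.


NPSHa = p_atm/(rho*g) - z_s - hf_s - p_vap/(rho*g).
p_atm/(rho*g) = 98.9*1000 / (1000*9.81) = 10.082 m.
p_vap/(rho*g) = 7.53*1000 / (1000*9.81) = 0.768 m.
NPSHa = 10.082 - 1.1 - 1.65 - 0.768
      = 6.56 m.

6.56


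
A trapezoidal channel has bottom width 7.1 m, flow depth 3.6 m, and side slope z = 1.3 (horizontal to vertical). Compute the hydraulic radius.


For a trapezoidal section with side slope z:
A = (b + z*y)*y = (7.1 + 1.3*3.6)*3.6 = 42.408 m^2.
P = b + 2*y*sqrt(1 + z^2) = 7.1 + 2*3.6*sqrt(1 + 1.3^2) = 18.909 m.
R = A/P = 42.408 / 18.909 = 2.2428 m.

2.2428


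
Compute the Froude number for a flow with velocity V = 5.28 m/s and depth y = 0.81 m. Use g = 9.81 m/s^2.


The Froude number is defined as Fr = V / sqrt(g*y).
g*y = 9.81 * 0.81 = 7.9461.
sqrt(g*y) = sqrt(7.9461) = 2.8189.
Fr = 5.28 / 2.8189 = 1.8731.

1.8731


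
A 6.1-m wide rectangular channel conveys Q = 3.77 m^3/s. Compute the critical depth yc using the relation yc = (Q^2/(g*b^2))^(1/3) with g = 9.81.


Using yc = (Q^2 / (g * b^2))^(1/3):
Q^2 = 3.77^2 = 14.21.
g * b^2 = 9.81 * 6.1^2 = 9.81 * 37.21 = 365.03.
Q^2 / (g*b^2) = 14.21 / 365.03 = 0.0389.
yc = 0.0389^(1/3) = 0.3389 m.

0.3389


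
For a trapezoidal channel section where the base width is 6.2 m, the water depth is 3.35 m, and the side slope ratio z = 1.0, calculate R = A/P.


For a trapezoidal section with side slope z:
A = (b + z*y)*y = (6.2 + 1.0*3.35)*3.35 = 31.993 m^2.
P = b + 2*y*sqrt(1 + z^2) = 6.2 + 2*3.35*sqrt(1 + 1.0^2) = 15.675 m.
R = A/P = 31.993 / 15.675 = 2.041 m.

2.041


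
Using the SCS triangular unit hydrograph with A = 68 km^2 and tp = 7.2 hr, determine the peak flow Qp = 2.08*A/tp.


SCS formula: Qp = 2.08 * A / tp.
Qp = 2.08 * 68 / 7.2
   = 141.44 / 7.2
   = 19.64 m^3/s per cm.

19.64


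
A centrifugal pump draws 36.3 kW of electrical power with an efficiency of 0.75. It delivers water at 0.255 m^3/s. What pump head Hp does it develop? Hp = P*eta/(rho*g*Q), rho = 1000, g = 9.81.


Pump head formula: Hp = P * eta / (rho * g * Q).
Numerator: P * eta = 36.3 * 1000 * 0.75 = 27225.0 W.
Denominator: rho * g * Q = 1000 * 9.81 * 0.255 = 2501.55.
Hp = 27225.0 / 2501.55 = 10.88 m.

10.88


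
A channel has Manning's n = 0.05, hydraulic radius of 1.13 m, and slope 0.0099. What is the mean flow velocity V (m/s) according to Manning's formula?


Manning's equation gives V = (1/n) * R^(2/3) * S^(1/2).
First, compute R^(2/3) = 1.13^(2/3) = 1.0849.
Next, S^(1/2) = 0.0099^(1/2) = 0.099499.
Then 1/n = 1/0.05 = 20.0.
V = 20.0 * 1.0849 * 0.099499 = 2.1589 m/s.

2.1589


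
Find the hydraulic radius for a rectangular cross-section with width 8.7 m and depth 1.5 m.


For a rectangular section:
Flow area A = b * y = 8.7 * 1.5 = 13.05 m^2.
Wetted perimeter P = b + 2y = 8.7 + 2*1.5 = 11.7 m.
Hydraulic radius R = A/P = 13.05 / 11.7 = 1.1154 m.

1.1154


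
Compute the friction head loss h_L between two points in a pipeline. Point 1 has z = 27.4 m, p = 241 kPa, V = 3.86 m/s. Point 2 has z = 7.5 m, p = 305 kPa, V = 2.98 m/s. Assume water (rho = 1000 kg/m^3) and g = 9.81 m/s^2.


Total head at each section: H = z + p/(rho*g) + V^2/(2g).
H1 = 27.4 + 241*1000/(1000*9.81) + 3.86^2/(2*9.81)
   = 27.4 + 24.567 + 0.7594
   = 52.726 m.
H2 = 7.5 + 305*1000/(1000*9.81) + 2.98^2/(2*9.81)
   = 7.5 + 31.091 + 0.4526
   = 39.043 m.
h_L = H1 - H2 = 52.726 - 39.043 = 13.683 m.

13.683


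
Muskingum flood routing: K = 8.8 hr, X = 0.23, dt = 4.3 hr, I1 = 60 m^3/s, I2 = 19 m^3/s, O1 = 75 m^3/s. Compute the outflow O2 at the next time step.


Muskingum coefficients:
denom = 2*K*(1-X) + dt = 2*8.8*(1-0.23) + 4.3 = 17.852.
C0 = (dt - 2*K*X)/denom = (4.3 - 2*8.8*0.23)/17.852 = 0.0141.
C1 = (dt + 2*K*X)/denom = (4.3 + 2*8.8*0.23)/17.852 = 0.4676.
C2 = (2*K*(1-X) - dt)/denom = 0.5183.
O2 = C0*I2 + C1*I1 + C2*O1
   = 0.0141*19 + 0.4676*60 + 0.5183*75
   = 67.2 m^3/s.

67.2


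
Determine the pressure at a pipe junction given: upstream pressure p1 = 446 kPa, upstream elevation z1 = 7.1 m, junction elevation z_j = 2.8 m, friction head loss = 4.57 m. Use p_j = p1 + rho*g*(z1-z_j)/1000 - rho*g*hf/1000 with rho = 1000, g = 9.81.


Junction pressure: p_j = p1 + rho*g*(z1 - z_j)/1000 - rho*g*hf/1000.
Elevation term = 1000*9.81*(7.1 - 2.8)/1000 = 42.183 kPa.
Friction term = 1000*9.81*4.57/1000 = 44.832 kPa.
p_j = 446 + 42.183 - 44.832 = 443.35 kPa.

443.35


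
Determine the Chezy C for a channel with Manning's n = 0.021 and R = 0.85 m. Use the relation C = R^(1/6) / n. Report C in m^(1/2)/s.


The Chezy coefficient relates to Manning's n through C = R^(1/6) / n.
R^(1/6) = 0.85^(1/6) = 0.973277.
C = 0.973277 / 0.021 = 46.35 m^(1/2)/s.

46.35


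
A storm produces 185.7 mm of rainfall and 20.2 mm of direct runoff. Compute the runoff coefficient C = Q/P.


The runoff coefficient C = runoff depth / rainfall depth.
C = 20.2 / 185.7
  = 0.1088.

0.1088


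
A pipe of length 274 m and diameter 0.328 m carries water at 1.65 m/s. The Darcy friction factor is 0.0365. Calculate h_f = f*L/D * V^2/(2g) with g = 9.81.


Darcy-Weisbach equation: h_f = f * (L/D) * V^2/(2g).
f * L/D = 0.0365 * 274/0.328 = 30.4909.
V^2/(2g) = 1.65^2 / (2*9.81) = 2.7225 / 19.62 = 0.1388 m.
h_f = 30.4909 * 0.1388 = 4.231 m.

4.231


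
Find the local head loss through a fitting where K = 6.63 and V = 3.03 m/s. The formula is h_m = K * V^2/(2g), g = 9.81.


Minor loss formula: h_m = K * V^2/(2g).
V^2 = 3.03^2 = 9.1809.
V^2/(2g) = 9.1809 / 19.62 = 0.4679 m.
h_m = 6.63 * 0.4679 = 3.1024 m.

3.1024


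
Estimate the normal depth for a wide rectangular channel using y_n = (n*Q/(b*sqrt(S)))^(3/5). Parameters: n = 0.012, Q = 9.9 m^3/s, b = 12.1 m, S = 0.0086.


We use the wide-channel approximation y_n = (n*Q/(b*sqrt(S)))^(3/5).
sqrt(S) = sqrt(0.0086) = 0.092736.
Numerator: n*Q = 0.012 * 9.9 = 0.1188.
Denominator: b*sqrt(S) = 12.1 * 0.092736 = 1.122106.
arg = 0.1059.
y_n = 0.1059^(3/5) = 0.2599 m.

0.2599


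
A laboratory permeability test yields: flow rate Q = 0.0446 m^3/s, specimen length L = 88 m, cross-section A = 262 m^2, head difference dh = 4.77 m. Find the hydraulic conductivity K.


From K = Q*L / (A*dh):
Numerator: Q*L = 0.0446 * 88 = 3.9248.
Denominator: A*dh = 262 * 4.77 = 1249.74.
K = 3.9248 / 1249.74 = 0.00314 m/s.

0.00314


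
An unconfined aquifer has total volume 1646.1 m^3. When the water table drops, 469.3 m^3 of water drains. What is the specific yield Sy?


Specific yield Sy = Volume drained / Total volume.
Sy = 469.3 / 1646.1
   = 0.2851.

0.2851


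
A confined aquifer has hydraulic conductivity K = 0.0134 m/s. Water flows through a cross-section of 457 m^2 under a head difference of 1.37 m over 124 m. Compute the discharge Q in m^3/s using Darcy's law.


Darcy's law: Q = K * A * i, where i = dh/L.
Hydraulic gradient i = 1.37 / 124 = 0.011048.
Q = 0.0134 * 457 * 0.011048
  = 0.0677 m^3/s.

0.0677


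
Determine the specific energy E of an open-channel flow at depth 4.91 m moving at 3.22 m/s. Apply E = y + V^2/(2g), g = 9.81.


Specific energy E = y + V^2/(2g).
Velocity head = V^2/(2g) = 3.22^2 / (2*9.81) = 10.3684 / 19.62 = 0.5285 m.
E = 4.91 + 0.5285 = 5.4385 m.

5.4385


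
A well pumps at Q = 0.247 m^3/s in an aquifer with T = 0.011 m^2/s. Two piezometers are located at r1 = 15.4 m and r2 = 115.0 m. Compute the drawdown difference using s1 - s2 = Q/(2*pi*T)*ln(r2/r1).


Thiem equation: s1 - s2 = Q/(2*pi*T) * ln(r2/r1).
ln(r2/r1) = ln(115.0/15.4) = 2.0106.
Q/(2*pi*T) = 0.247 / (2*pi*0.011) = 0.247 / 0.0691 = 3.5738.
s1 - s2 = 3.5738 * 2.0106 = 7.1853 m.

7.1853


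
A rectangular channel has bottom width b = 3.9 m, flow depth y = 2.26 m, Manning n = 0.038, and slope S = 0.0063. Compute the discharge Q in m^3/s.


For a rectangular channel, the cross-sectional area A = b * y = 3.9 * 2.26 = 8.81 m^2.
The wetted perimeter P = b + 2y = 3.9 + 2*2.26 = 8.42 m.
Hydraulic radius R = A/P = 8.81/8.42 = 1.0468 m.
Velocity V = (1/n)*R^(2/3)*S^(1/2) = (1/0.038)*1.0468^(2/3)*0.0063^(1/2) = 2.1534 m/s.
Discharge Q = A * V = 8.81 * 2.1534 = 18.98 m^3/s.

18.98


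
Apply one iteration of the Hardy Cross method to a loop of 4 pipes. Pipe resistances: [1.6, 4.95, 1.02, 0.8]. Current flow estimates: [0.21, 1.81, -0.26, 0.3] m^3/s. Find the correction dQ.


Numerator terms (r*Q*|Q|): 1.6*0.21*|0.21| = 0.0706; 4.95*1.81*|1.81| = 16.2167; 1.02*-0.26*|-0.26| = -0.069; 0.8*0.3*|0.3| = 0.072.
Sum of numerator = 16.2903.
Denominator terms (r*|Q|): 1.6*|0.21| = 0.336; 4.95*|1.81| = 8.9595; 1.02*|-0.26| = 0.2652; 0.8*|0.3| = 0.24.
2 * sum of denominator = 2 * 9.8007 = 19.6014.
dQ = -16.2903 / 19.6014 = -0.8311 m^3/s.

-0.8311


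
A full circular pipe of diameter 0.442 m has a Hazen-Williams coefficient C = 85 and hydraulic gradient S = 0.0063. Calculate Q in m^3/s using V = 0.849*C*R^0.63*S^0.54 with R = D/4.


For a full circular pipe, R = D/4 = 0.442/4 = 0.1105 m.
V = 0.849 * 85 * 0.1105^0.63 * 0.0063^0.54
  = 0.849 * 85 * 0.249642 * 0.06481
  = 1.1676 m/s.
Pipe area A = pi*D^2/4 = pi*0.442^2/4 = 0.1534 m^2.
Q = A * V = 0.1534 * 1.1676 = 0.1792 m^3/s.

0.1792


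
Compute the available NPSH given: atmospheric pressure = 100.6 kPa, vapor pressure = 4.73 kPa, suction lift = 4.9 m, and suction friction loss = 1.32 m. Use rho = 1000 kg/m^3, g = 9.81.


NPSHa = p_atm/(rho*g) - z_s - hf_s - p_vap/(rho*g).
p_atm/(rho*g) = 100.6*1000 / (1000*9.81) = 10.255 m.
p_vap/(rho*g) = 4.73*1000 / (1000*9.81) = 0.482 m.
NPSHa = 10.255 - 4.9 - 1.32 - 0.482
      = 3.55 m.

3.55


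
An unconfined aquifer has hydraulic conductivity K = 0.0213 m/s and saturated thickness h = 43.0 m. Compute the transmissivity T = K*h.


Transmissivity is defined as T = K * h.
T = 0.0213 * 43.0
  = 0.9159 m^2/s.

0.9159


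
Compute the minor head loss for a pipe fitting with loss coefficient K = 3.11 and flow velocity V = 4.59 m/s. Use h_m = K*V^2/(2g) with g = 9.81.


Minor loss formula: h_m = K * V^2/(2g).
V^2 = 4.59^2 = 21.0681.
V^2/(2g) = 21.0681 / 19.62 = 1.0738 m.
h_m = 3.11 * 1.0738 = 3.3395 m.

3.3395


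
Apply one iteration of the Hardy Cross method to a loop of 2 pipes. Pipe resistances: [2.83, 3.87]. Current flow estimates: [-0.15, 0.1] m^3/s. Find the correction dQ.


Numerator terms (r*Q*|Q|): 2.83*-0.15*|-0.15| = -0.0637; 3.87*0.1*|0.1| = 0.0387.
Sum of numerator = -0.025.
Denominator terms (r*|Q|): 2.83*|-0.15| = 0.4245; 3.87*|0.1| = 0.387.
2 * sum of denominator = 2 * 0.8115 = 1.623.
dQ = --0.025 / 1.623 = 0.0154 m^3/s.

0.0154


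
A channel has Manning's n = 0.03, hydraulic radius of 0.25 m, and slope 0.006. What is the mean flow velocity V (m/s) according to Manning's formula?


Manning's equation gives V = (1/n) * R^(2/3) * S^(1/2).
First, compute R^(2/3) = 0.25^(2/3) = 0.3969.
Next, S^(1/2) = 0.006^(1/2) = 0.07746.
Then 1/n = 1/0.03 = 33.33.
V = 33.33 * 0.3969 * 0.07746 = 1.0247 m/s.

1.0247


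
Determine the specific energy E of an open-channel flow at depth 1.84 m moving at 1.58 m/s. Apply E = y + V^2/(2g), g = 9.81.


Specific energy E = y + V^2/(2g).
Velocity head = V^2/(2g) = 1.58^2 / (2*9.81) = 2.4964 / 19.62 = 0.1272 m.
E = 1.84 + 0.1272 = 1.9672 m.

1.9672


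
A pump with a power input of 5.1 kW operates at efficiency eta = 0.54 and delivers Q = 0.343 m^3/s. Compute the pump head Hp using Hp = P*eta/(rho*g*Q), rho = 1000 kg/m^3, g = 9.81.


Pump head formula: Hp = P * eta / (rho * g * Q).
Numerator: P * eta = 5.1 * 1000 * 0.54 = 2754.0 W.
Denominator: rho * g * Q = 1000 * 9.81 * 0.343 = 3364.83.
Hp = 2754.0 / 3364.83 = 0.82 m.

0.82


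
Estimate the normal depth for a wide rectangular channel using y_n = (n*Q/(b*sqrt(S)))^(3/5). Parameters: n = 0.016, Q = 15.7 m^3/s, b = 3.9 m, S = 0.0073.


We use the wide-channel approximation y_n = (n*Q/(b*sqrt(S)))^(3/5).
sqrt(S) = sqrt(0.0073) = 0.08544.
Numerator: n*Q = 0.016 * 15.7 = 0.2512.
Denominator: b*sqrt(S) = 3.9 * 0.08544 = 0.333216.
arg = 0.7539.
y_n = 0.7539^(3/5) = 0.8441 m.

0.8441


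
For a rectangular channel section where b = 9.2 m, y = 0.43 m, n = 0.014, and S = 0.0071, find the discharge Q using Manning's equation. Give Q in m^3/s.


For a rectangular channel, the cross-sectional area A = b * y = 9.2 * 0.43 = 3.96 m^2.
The wetted perimeter P = b + 2y = 9.2 + 2*0.43 = 10.06 m.
Hydraulic radius R = A/P = 3.96/10.06 = 0.3932 m.
Velocity V = (1/n)*R^(2/3)*S^(1/2) = (1/0.014)*0.3932^(2/3)*0.0071^(1/2) = 3.2305 m/s.
Discharge Q = A * V = 3.96 * 3.2305 = 12.78 m^3/s.

12.78


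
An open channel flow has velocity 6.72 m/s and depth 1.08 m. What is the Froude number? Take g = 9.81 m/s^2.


The Froude number is defined as Fr = V / sqrt(g*y).
g*y = 9.81 * 1.08 = 10.5948.
sqrt(g*y) = sqrt(10.5948) = 3.255.
Fr = 6.72 / 3.255 = 2.0645.

2.0645


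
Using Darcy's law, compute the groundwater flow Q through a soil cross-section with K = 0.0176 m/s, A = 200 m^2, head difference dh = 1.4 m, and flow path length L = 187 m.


Darcy's law: Q = K * A * i, where i = dh/L.
Hydraulic gradient i = 1.4 / 187 = 0.007487.
Q = 0.0176 * 200 * 0.007487
  = 0.0264 m^3/s.

0.0264


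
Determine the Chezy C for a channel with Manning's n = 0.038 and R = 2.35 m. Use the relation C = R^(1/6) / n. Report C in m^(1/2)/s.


The Chezy coefficient relates to Manning's n through C = R^(1/6) / n.
R^(1/6) = 2.35^(1/6) = 1.153041.
C = 1.153041 / 0.038 = 30.34 m^(1/2)/s.

30.34


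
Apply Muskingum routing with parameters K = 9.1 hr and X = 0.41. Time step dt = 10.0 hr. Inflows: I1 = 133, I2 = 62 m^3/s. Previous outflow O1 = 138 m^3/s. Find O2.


Muskingum coefficients:
denom = 2*K*(1-X) + dt = 2*9.1*(1-0.41) + 10.0 = 20.738.
C0 = (dt - 2*K*X)/denom = (10.0 - 2*9.1*0.41)/20.738 = 0.1224.
C1 = (dt + 2*K*X)/denom = (10.0 + 2*9.1*0.41)/20.738 = 0.842.
C2 = (2*K*(1-X) - dt)/denom = 0.0356.
O2 = C0*I2 + C1*I1 + C2*O1
   = 0.1224*62 + 0.842*133 + 0.0356*138
   = 124.49 m^3/s.

124.49


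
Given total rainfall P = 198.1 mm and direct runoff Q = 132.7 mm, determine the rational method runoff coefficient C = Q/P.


The runoff coefficient C = runoff depth / rainfall depth.
C = 132.7 / 198.1
  = 0.6699.

0.6699


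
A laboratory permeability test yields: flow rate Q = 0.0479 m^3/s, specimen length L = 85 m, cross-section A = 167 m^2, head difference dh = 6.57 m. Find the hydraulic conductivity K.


From K = Q*L / (A*dh):
Numerator: Q*L = 0.0479 * 85 = 4.0715.
Denominator: A*dh = 167 * 6.57 = 1097.19.
K = 4.0715 / 1097.19 = 0.003711 m/s.

0.003711


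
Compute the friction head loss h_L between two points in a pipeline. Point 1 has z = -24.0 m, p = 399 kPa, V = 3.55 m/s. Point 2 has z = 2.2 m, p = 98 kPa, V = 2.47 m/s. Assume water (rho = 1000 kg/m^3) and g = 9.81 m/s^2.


Total head at each section: H = z + p/(rho*g) + V^2/(2g).
H1 = -24.0 + 399*1000/(1000*9.81) + 3.55^2/(2*9.81)
   = -24.0 + 40.673 + 0.6423
   = 17.315 m.
H2 = 2.2 + 98*1000/(1000*9.81) + 2.47^2/(2*9.81)
   = 2.2 + 9.99 + 0.311
   = 12.501 m.
h_L = H1 - H2 = 17.315 - 12.501 = 4.814 m.

4.814


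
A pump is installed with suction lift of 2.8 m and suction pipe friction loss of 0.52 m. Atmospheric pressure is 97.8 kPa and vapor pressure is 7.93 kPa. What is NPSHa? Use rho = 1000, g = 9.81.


NPSHa = p_atm/(rho*g) - z_s - hf_s - p_vap/(rho*g).
p_atm/(rho*g) = 97.8*1000 / (1000*9.81) = 9.969 m.
p_vap/(rho*g) = 7.93*1000 / (1000*9.81) = 0.808 m.
NPSHa = 9.969 - 2.8 - 0.52 - 0.808
      = 5.84 m.

5.84


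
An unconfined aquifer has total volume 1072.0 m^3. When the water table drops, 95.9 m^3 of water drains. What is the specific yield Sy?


Specific yield Sy = Volume drained / Total volume.
Sy = 95.9 / 1072.0
   = 0.0895.

0.0895


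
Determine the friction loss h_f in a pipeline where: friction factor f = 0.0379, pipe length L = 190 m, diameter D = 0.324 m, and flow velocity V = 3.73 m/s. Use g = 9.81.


Darcy-Weisbach equation: h_f = f * (L/D) * V^2/(2g).
f * L/D = 0.0379 * 190/0.324 = 22.2253.
V^2/(2g) = 3.73^2 / (2*9.81) = 13.9129 / 19.62 = 0.7091 m.
h_f = 22.2253 * 0.7091 = 15.76 m.

15.76


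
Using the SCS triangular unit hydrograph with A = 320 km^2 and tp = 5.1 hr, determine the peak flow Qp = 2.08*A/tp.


SCS formula: Qp = 2.08 * A / tp.
Qp = 2.08 * 320 / 5.1
   = 665.6 / 5.1
   = 130.51 m^3/s per cm.

130.51


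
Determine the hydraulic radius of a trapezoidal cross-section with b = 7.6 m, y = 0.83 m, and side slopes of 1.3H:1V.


For a trapezoidal section with side slope z:
A = (b + z*y)*y = (7.6 + 1.3*0.83)*0.83 = 7.204 m^2.
P = b + 2*y*sqrt(1 + z^2) = 7.6 + 2*0.83*sqrt(1 + 1.3^2) = 10.323 m.
R = A/P = 7.204 / 10.323 = 0.6978 m.

0.6978
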